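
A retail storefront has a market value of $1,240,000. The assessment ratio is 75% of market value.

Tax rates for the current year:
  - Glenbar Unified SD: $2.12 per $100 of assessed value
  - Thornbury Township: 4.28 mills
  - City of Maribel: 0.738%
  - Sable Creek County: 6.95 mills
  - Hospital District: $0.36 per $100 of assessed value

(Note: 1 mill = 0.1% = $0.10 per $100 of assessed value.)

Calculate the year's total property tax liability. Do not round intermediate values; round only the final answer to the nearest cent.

Assessed value = $1,240,000 × 0.75 = $930,000
Glenbar Unified SD: $930,000 × 0.0212 = $19,716
Thornbury Township: $930,000 × 0.00428 = $3,980.4
City of Maribel: $930,000 × 0.00738 = $6,863.4
Sable Creek County: $930,000 × 0.00695 = $6,463.5
Hospital District: $930,000 × 0.0036 = $3,348
Total = $40,371.3

$40,371.30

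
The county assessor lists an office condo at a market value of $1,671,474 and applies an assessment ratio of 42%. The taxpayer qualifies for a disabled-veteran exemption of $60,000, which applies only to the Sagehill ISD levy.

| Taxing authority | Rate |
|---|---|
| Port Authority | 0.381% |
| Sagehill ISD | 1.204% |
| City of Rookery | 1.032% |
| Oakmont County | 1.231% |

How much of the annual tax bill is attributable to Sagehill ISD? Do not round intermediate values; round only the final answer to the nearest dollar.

$7,730

Assessed value = $1,671,474 × 0.42 = $702,019.08
Sagehill ISD taxable value = $702,019.08 − $60,000 = $642,019.08
Sagehill ISD levy = $642,019.08 × 0.01204 = $7,729.9097232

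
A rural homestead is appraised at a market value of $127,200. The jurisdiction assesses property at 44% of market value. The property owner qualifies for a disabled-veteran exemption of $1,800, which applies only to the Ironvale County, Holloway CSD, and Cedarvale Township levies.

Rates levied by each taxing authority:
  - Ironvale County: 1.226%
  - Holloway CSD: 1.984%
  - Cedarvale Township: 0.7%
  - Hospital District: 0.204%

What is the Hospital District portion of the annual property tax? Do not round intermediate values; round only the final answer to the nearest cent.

$114.17

Assessed value = $127,200 × 0.44 = $55,968
Hospital District taxable value = $55,968 (exemption does not apply)
Hospital District levy = $55,968 × 0.00204 = $114.17472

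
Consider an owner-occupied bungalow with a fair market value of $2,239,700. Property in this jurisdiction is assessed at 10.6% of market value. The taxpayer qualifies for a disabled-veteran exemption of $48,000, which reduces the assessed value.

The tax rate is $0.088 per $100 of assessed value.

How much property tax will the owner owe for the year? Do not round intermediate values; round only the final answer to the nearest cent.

$166.68

Assessed value = $2,239,700 × 0.106 = $237,408.2
Taxable value = $237,408.2 − $48,000 = $189,408.2
Tax = $189,408.2 × 0.00088 = $166.679216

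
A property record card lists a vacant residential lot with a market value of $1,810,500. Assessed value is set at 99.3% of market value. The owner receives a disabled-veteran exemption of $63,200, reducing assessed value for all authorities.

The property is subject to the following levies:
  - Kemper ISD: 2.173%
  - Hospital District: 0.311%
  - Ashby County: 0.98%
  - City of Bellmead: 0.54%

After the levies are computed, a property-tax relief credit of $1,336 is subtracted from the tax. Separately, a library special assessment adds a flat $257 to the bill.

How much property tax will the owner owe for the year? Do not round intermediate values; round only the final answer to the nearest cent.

Assessed value = $1,810,500 × 0.993 = $1,797,826.5
Taxable value = $1,797,826.5 − $63,200 = $1,734,626.5
Kemper ISD: $1,734,626.5 × 0.02173 = $37,693.433845
Hospital District: $1,734,626.5 × 0.00311 = $5,394.688415
Ashby County: $1,734,626.5 × 0.0098 = $16,999.3397
City of Bellmead: $1,734,626.5 × 0.0054 = $9,366.9831
Levies subtotal = $69,454.44506
After credit = $69,454.44506 − $1,336 = $68,118.44506
Total = $68,118.44506 + $257 = $68,375.44506

$68,375.45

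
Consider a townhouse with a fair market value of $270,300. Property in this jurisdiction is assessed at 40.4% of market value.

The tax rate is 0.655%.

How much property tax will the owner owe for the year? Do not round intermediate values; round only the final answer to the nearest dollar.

Assessed value = $270,300 × 0.404 = $109,201.2
Tax = $109,201.2 × 0.00655 = $715.26786

$715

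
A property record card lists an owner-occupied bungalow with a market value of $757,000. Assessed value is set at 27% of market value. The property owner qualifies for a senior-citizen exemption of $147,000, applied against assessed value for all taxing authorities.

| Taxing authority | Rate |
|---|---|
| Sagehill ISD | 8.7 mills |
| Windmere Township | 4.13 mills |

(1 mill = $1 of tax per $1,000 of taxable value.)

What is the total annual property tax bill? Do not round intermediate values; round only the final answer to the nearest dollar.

Assessed value = $757,000 × 0.27 = $204,390
Taxable value = $204,390 − $147,000 = $57,390
Sagehill ISD: $57,390 × 0.0087 = $499.293
Windmere Township: $57,390 × 0.00413 = $237.0207
Total = $499.293 + $237.0207 = $736.3137

$736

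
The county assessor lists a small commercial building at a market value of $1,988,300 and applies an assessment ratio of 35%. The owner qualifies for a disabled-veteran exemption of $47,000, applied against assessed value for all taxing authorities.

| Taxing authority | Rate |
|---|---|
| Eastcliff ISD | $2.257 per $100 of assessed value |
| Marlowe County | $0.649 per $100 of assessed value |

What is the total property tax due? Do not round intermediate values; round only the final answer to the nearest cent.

$18,857.18

Assessed value = $1,988,300 × 0.35 = $695,905
Taxable value = $695,905 − $47,000 = $648,905
Eastcliff ISD: $648,905 × 0.02257 = $14,645.78585
Marlowe County: $648,905 × 0.00649 = $4,211.39345
Total = $14,645.78585 + $4,211.39345 = $18,857.1793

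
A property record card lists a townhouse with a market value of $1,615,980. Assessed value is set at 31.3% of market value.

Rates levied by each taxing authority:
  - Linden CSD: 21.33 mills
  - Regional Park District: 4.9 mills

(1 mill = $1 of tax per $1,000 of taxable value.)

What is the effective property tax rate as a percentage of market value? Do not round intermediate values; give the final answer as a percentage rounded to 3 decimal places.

Assessed value = $1,615,980 × 0.313 = $505,801.74
Linden CSD: $505,801.74 × 0.02133 = $10,788.7511142
Regional Park District: $505,801.74 × 0.0049 = $2,478.428526
Total tax = $13,267.1796402
Effective rate = $13,267.1796402 ÷ $1,615,980 = 0.821% of market value

0.821%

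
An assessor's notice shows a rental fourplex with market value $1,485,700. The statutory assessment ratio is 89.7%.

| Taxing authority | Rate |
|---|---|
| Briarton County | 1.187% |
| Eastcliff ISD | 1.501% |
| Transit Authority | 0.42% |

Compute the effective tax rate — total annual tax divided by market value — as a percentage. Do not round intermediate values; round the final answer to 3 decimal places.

2.788%

Assessed value = $1,485,700 × 0.897 = $1,332,672.9
Briarton County: $1,332,672.9 × 0.01187 = $15,818.827323
Eastcliff ISD: $1,332,672.9 × 0.01501 = $20,003.420229
Transit Authority: $1,332,672.9 × 0.0042 = $5,597.22618
Total tax = $41,419.473732
Effective rate = $41,419.473732 ÷ $1,485,700 = 2.788% of market value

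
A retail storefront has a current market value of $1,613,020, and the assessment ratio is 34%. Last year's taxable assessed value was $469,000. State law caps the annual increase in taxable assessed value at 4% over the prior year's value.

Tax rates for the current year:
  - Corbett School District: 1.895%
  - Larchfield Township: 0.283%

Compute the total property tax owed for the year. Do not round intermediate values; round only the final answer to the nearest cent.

Uncapped assessed value = $1,613,020 × 0.34 = $548,426.8
Cap limit = $469,000 × 1.04 = $487,760
Taxable assessed value = min($548,426.8, $487,760) = $487,760 (cap binds)
Corbett School District: $487,760 × 0.01895 = $9,243.052
Larchfield Township: $487,760 × 0.00283 = $1,380.3608
Total = $10,623.4128

$10,623.41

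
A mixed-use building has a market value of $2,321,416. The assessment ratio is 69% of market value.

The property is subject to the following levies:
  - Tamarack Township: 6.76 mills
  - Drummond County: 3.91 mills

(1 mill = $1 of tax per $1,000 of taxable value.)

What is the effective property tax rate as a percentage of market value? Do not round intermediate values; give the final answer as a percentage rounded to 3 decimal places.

Assessed value = $2,321,416 × 0.69 = $1,601,777.04
Tamarack Township: $1,601,777.04 × 0.00676 = $10,828.0127904
Drummond County: $1,601,777.04 × 0.00391 = $6,262.9482264
Total tax = $17,090.9610168
Effective rate = $17,090.9610168 ÷ $2,321,416 = 0.736% of market value

0.736%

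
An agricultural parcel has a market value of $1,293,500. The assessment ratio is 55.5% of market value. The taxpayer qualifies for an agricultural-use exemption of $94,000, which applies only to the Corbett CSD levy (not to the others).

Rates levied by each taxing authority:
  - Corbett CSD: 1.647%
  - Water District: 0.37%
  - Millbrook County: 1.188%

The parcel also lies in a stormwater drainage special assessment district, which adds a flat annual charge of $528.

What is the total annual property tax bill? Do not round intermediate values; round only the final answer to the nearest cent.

Assessed value = $1,293,500 × 0.555 = $717,892.5
Corbett CSD: ($717,892.5 − $94,000) × 0.01647 = $623,892.5 × 0.01647 = $10,275.509475
Water District: $717,892.5 × 0.0037 = $2,656.20225
Millbrook County: $717,892.5 × 0.01188 = $8,528.5629
Levies subtotal = $21,460.274625
Total = $21,460.274625 + $528 = $21,988.274625

$21,988.27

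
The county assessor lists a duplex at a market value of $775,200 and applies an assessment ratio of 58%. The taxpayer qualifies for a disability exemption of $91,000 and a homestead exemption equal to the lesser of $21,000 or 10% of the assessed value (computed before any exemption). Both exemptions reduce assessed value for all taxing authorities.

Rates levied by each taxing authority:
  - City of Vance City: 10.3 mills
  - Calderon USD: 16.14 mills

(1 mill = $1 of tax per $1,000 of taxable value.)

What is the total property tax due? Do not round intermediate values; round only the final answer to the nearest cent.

$8,926.57

Assessed value = $775,200 × 0.58 = $449,616
Homestead exemption = min($21,000, 10% × $449,616) = min($21,000, $44,961.6) = $21,000 (dollar cap binds)
Taxable value = $449,616 − $91,000 − $21,000 = $337,616
City of Vance City: $337,616 × 0.0103 = $3,477.4448
Calderon USD: $337,616 × 0.01614 = $5,449.12224
Total = $8,926.56704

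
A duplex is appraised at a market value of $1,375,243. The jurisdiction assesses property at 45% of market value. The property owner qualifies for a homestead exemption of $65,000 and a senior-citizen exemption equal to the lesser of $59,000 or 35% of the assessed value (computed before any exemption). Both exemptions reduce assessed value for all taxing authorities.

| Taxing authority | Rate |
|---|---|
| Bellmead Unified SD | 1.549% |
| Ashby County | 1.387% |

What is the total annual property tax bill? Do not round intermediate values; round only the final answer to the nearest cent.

$14,529.07

Assessed value = $1,375,243 × 0.45 = $618,859.35
Senior-citizen exemption = min($59,000, 35% × $618,859.35) = min($59,000, $216,600.7725) = $59,000 (dollar cap binds)
Taxable value = $618,859.35 − $65,000 − $59,000 = $494,859.35
Bellmead Unified SD: $494,859.35 × 0.01549 = $7,665.3713315
Ashby County: $494,859.35 × 0.01387 = $6,863.6991845
Total = $14,529.070516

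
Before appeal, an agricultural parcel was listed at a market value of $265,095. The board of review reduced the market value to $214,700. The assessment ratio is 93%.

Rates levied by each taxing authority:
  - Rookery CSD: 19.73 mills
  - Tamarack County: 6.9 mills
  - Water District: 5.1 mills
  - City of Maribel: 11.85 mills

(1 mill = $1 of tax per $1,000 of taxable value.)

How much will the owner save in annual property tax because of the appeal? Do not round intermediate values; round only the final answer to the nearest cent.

$2,042.48

Old assessed value = $265,095 × 0.93 = $246,538.35
New assessed value = $214,700 × 0.93 = $199,671
Combined rate = 0.01973 + 0.0069 + 0.0051 + 0.01185 = 0.04358
Old tax = $246,538.35 × 0.04358 = $10,744.141293
New tax = $199,671 × 0.04358 = $8,701.66218
Reduction = $10,744.141293 − $8,701.66218 = $2,042.479113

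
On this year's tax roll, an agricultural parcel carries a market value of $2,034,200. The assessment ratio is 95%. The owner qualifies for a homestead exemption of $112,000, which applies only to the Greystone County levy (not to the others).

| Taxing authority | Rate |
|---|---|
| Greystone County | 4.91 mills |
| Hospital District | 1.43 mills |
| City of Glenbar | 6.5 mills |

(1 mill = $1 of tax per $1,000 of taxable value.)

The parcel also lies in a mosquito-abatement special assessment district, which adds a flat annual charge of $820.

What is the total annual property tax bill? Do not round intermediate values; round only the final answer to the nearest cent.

$25,083.25

Assessed value = $2,034,200 × 0.95 = $1,932,490
Greystone County: ($1,932,490 − $112,000) × 0.00491 = $1,820,490 × 0.00491 = $8,938.6059
Hospital District: $1,932,490 × 0.00143 = $2,763.4607
City of Glenbar: $1,932,490 × 0.0065 = $12,561.185
Levies subtotal = $24,263.2516
Total = $24,263.2516 + $820 = $25,083.2516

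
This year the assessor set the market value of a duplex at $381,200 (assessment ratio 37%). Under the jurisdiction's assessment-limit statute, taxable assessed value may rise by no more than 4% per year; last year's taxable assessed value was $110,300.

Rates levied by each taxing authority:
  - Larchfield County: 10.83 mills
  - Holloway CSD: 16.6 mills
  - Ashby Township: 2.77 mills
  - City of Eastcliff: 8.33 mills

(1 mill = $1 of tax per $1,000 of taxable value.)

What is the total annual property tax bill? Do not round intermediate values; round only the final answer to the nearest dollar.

Uncapped assessed value = $381,200 × 0.37 = $141,044
Cap limit = $110,300 × 1.04 = $114,712
Taxable assessed value = min($141,044, $114,712) = $114,712 (cap binds)
Larchfield County: $114,712 × 0.01083 = $1,242.33096
Holloway CSD: $114,712 × 0.0166 = $1,904.2192
Ashby Township: $114,712 × 0.00277 = $317.75224
City of Eastcliff: $114,712 × 0.00833 = $955.55096
Total = $4,419.85336

$4,420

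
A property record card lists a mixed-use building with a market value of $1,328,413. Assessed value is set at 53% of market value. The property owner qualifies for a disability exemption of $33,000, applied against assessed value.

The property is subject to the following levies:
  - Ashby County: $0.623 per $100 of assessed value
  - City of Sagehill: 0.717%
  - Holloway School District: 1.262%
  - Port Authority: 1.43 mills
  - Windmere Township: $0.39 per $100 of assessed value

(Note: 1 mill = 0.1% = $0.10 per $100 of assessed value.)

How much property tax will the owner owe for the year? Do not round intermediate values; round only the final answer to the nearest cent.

$21,037.70

Assessed value = $1,328,413 × 0.53 = $704,058.89
Taxable value = $704,058.89 − $33,000 = $671,058.89
Ashby County: $671,058.89 × 0.00623 = $4,180.6968847
City of Sagehill: $671,058.89 × 0.00717 = $4,811.4922413
Holloway School District: $671,058.89 × 0.01262 = $8,468.7631918
Port Authority: $671,058.89 × 0.00143 = $959.6142127
Windmere Township: $671,058.89 × 0.0039 = $2,617.129671
Total = $21,037.6962015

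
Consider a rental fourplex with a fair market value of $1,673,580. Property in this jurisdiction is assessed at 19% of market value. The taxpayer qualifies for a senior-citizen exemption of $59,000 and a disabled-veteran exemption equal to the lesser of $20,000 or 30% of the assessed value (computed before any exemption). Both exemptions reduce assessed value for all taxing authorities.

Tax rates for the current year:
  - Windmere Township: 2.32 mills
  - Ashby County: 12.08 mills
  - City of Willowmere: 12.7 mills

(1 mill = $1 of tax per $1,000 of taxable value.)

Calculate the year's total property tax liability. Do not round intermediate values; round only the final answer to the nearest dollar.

Assessed value = $1,673,580 × 0.19 = $317,980.2
Disabled-veteran exemption = min($20,000, 30% × $317,980.2) = min($20,000, $95,394.06) = $20,000 (dollar cap binds)
Taxable value = $317,980.2 − $59,000 − $20,000 = $238,980.2
Windmere Township: $238,980.2 × 0.00232 = $554.434064
Ashby County: $238,980.2 × 0.01208 = $2,886.880816
City of Willowmere: $238,980.2 × 0.0127 = $3,035.04854
Total = $6,476.36342

$6,476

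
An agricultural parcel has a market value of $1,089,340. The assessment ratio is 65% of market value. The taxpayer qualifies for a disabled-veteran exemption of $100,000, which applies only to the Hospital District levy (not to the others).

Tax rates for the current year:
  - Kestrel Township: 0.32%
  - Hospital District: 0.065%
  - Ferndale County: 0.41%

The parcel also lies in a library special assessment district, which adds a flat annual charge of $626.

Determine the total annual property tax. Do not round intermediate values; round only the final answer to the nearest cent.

Assessed value = $1,089,340 × 0.65 = $708,071
Kestrel Township: $708,071 × 0.0032 = $2,265.8272
Hospital District: ($708,071 − $100,000) × 0.00065 = $608,071 × 0.00065 = $395.24615
Ferndale County: $708,071 × 0.0041 = $2,903.0911
Levies subtotal = $5,564.16445
Total = $5,564.16445 + $626 = $6,190.16445

$6,190.16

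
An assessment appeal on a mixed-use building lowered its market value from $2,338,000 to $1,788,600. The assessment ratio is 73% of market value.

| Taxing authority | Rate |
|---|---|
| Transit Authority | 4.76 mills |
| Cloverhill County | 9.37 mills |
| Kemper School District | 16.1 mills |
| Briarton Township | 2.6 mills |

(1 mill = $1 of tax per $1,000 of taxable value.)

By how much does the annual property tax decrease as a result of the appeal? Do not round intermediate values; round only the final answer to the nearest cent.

$13,166.87

Old assessed value = $2,338,000 × 0.73 = $1,706,740
New assessed value = $1,788,600 × 0.73 = $1,305,678
Combined rate = 0.00476 + 0.00937 + 0.0161 + 0.0026 = 0.03283
Old tax = $1,706,740 × 0.03283 = $56,032.2742
New tax = $1,305,678 × 0.03283 = $42,865.40874
Reduction = $56,032.2742 − $42,865.40874 = $13,166.86546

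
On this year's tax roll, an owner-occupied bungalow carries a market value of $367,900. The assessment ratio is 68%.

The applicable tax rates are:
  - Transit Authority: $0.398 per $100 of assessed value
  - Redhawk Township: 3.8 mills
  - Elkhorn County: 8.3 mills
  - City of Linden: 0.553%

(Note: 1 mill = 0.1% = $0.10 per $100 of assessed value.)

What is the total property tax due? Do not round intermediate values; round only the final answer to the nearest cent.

$5,406.22

Assessed value = $367,900 × 0.68 = $250,172
Transit Authority: $250,172 × 0.00398 = $995.68456
Redhawk Township: $250,172 × 0.0038 = $950.6536
Elkhorn County: $250,172 × 0.0083 = $2,076.4276
City of Linden: $250,172 × 0.00553 = $1,383.45116
Total = $5,406.21692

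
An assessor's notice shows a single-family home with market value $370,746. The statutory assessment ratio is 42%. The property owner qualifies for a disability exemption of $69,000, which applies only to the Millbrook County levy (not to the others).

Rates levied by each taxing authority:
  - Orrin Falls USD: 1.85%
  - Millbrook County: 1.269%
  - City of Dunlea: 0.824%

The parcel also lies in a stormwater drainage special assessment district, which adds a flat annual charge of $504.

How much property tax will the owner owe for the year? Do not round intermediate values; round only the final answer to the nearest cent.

Assessed value = $370,746 × 0.42 = $155,713.32
Orrin Falls USD: $155,713.32 × 0.0185 = $2,880.69642
Millbrook County: ($155,713.32 − $69,000) × 0.01269 = $86,713.32 × 0.01269 = $1,100.3920308
City of Dunlea: $155,713.32 × 0.00824 = $1,283.0777568
Levies subtotal = $5,264.1662076
Total = $5,264.1662076 + $504 = $5,768.1662076

$5,768.17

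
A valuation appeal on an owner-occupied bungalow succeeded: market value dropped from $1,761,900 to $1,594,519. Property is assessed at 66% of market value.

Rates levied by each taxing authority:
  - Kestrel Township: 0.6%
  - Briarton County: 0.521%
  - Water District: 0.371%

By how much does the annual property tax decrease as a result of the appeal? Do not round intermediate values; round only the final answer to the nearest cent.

Old assessed value = $1,761,900 × 0.66 = $1,162,854
New assessed value = $1,594,519 × 0.66 = $1,052,382.54
Combined rate = 0.006 + 0.00521 + 0.00371 = 0.01492
Old tax = $1,162,854 × 0.01492 = $17,349.78168
New tax = $1,052,382.54 × 0.01492 = $15,701.5474968
Reduction = $17,349.78168 − $15,701.5474968 = $1,648.2341832

$1,648.23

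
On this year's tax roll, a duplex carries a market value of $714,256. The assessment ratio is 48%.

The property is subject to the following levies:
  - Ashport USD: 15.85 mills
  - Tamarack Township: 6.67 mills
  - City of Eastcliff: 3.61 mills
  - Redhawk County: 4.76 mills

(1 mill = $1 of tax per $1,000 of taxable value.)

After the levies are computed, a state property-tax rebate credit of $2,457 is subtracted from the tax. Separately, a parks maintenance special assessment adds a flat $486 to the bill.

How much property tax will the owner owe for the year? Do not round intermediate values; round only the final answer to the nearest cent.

$8,619.42

Assessed value = $714,256 × 0.48 = $342,842.88
Ashport USD: $342,842.88 × 0.01585 = $5,434.059648
Tamarack Township: $342,842.88 × 0.00667 = $2,286.7620096
City of Eastcliff: $342,842.88 × 0.00361 = $1,237.6627968
Redhawk County: $342,842.88 × 0.00476 = $1,631.9321088
Levies subtotal = $10,590.4165632
After credit = $10,590.4165632 − $2,457 = $8,133.4165632
Total = $8,133.4165632 + $486 = $8,619.4165632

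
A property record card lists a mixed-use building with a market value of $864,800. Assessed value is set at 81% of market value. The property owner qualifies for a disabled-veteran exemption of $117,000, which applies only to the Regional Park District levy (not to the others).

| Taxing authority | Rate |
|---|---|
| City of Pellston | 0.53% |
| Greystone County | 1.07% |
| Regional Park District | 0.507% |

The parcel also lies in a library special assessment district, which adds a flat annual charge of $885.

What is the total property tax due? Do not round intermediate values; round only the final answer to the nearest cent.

Assessed value = $864,800 × 0.81 = $700,488
City of Pellston: $700,488 × 0.0053 = $3,712.5864
Greystone County: $700,488 × 0.0107 = $7,495.2216
Regional Park District: ($700,488 − $117,000) × 0.00507 = $583,488 × 0.00507 = $2,958.28416
Levies subtotal = $14,166.09216
Total = $14,166.09216 + $885 = $15,051.09216

$15,051.09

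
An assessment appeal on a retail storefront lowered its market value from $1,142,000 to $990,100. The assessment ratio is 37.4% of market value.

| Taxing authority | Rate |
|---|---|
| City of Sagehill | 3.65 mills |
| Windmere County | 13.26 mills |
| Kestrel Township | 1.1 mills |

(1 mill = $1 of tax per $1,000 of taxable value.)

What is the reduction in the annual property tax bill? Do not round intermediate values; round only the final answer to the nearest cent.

$1,023.16

Old assessed value = $1,142,000 × 0.374 = $427,108
New assessed value = $990,100 × 0.374 = $370,297.4
Combined rate = 0.00365 + 0.01326 + 0.0011 = 0.01801
Old tax = $427,108 × 0.01801 = $7,692.21508
New tax = $370,297.4 × 0.01801 = $6,669.056174
Reduction = $7,692.21508 − $6,669.056174 = $1,023.158906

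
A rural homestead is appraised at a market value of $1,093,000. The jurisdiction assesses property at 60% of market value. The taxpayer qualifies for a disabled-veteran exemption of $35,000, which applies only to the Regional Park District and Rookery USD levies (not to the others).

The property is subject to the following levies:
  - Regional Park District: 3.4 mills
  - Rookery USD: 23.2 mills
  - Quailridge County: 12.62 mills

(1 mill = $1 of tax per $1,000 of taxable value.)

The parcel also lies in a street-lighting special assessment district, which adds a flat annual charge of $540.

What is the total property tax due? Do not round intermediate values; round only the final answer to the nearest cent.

$25,329.48

Assessed value = $1,093,000 × 0.6 = $655,800
Regional Park District: ($655,800 − $35,000) × 0.0034 = $620,800 × 0.0034 = $2,110.72
Rookery USD: ($655,800 − $35,000) × 0.0232 = $620,800 × 0.0232 = $14,402.56
Quailridge County: $655,800 × 0.01262 = $8,276.196
Levies subtotal = $24,789.476
Total = $24,789.476 + $540 = $25,329.476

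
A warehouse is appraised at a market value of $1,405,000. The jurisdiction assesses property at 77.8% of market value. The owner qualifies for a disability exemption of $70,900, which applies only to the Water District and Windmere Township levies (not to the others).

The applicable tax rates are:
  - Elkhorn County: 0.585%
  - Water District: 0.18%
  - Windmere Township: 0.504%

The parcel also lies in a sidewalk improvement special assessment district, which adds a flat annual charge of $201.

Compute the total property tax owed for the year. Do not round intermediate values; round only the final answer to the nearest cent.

Assessed value = $1,405,000 × 0.778 = $1,093,090
Elkhorn County: $1,093,090 × 0.00585 = $6,394.5765
Water District: ($1,093,090 − $70,900) × 0.0018 = $1,022,190 × 0.0018 = $1,839.942
Windmere Township: ($1,093,090 − $70,900) × 0.00504 = $1,022,190 × 0.00504 = $5,151.8376
Levies subtotal = $13,386.3561
Total = $13,386.3561 + $201 = $13,587.3561

$13,587.36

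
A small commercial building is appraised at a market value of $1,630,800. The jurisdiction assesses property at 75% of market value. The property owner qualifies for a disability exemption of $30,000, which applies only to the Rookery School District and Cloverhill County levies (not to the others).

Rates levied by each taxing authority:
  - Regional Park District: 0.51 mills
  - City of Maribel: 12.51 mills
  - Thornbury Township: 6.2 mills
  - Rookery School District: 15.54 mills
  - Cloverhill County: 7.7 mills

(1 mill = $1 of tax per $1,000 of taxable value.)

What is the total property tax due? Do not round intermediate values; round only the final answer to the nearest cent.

$51,235.63

Assessed value = $1,630,800 × 0.75 = $1,223,100
Regional Park District: $1,223,100 × 0.00051 = $623.781
City of Maribel: $1,223,100 × 0.01251 = $15,300.981
Thornbury Township: $1,223,100 × 0.0062 = $7,583.22
Rookery School District: ($1,223,100 − $30,000) × 0.01554 = $1,193,100 × 0.01554 = $18,540.774
Cloverhill County: ($1,223,100 − $30,000) × 0.0077 = $1,193,100 × 0.0077 = $9,186.87
Total = $51,235.626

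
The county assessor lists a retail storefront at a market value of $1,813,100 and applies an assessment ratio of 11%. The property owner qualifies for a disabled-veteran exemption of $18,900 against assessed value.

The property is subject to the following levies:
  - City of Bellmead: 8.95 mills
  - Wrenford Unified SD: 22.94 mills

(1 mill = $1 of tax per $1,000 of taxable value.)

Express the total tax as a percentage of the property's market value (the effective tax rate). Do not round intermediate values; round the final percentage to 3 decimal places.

Assessed value = $1,813,100 × 0.11 = $199,441
Taxable value = $199,441 − $18,900 = $180,541
City of Bellmead: $180,541 × 0.00895 = $1,615.84195
Wrenford Unified SD: $180,541 × 0.02294 = $4,141.61054
Total tax = $5,757.45249
Effective rate = $5,757.45249 ÷ $1,813,100 = 0.318% of market value

0.318%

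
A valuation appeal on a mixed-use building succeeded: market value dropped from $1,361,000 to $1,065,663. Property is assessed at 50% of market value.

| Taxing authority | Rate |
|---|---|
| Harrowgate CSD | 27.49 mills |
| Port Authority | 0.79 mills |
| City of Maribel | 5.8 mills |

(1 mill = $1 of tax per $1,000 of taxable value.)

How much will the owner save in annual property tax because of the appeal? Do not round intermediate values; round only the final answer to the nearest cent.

$5,032.54

Old assessed value = $1,361,000 × 0.5 = $680,500
New assessed value = $1,065,663 × 0.5 = $532,831.5
Combined rate = 0.02749 + 0.00079 + 0.0058 = 0.03408
Old tax = $680,500 × 0.03408 = $23,191.44
New tax = $532,831.5 × 0.03408 = $18,158.89752
Reduction = $23,191.44 − $18,158.89752 = $5,032.54248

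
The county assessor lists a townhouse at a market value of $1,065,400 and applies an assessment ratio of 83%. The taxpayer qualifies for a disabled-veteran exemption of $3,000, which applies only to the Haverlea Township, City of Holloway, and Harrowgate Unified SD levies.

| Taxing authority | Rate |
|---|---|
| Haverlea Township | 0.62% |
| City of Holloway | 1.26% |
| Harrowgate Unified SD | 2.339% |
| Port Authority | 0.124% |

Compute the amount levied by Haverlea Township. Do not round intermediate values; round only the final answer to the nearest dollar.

Assessed value = $1,065,400 × 0.83 = $884,282
Haverlea Township taxable value = $884,282 − $3,000 = $881,282
Haverlea Township levy = $881,282 × 0.0062 = $5,463.9484

$5,464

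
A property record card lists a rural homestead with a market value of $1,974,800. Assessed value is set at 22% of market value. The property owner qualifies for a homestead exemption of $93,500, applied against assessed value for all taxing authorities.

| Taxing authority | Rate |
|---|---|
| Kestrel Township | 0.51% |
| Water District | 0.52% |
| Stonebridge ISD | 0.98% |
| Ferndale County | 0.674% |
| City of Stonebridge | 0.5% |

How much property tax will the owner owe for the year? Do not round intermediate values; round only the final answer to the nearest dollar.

$10,856

Assessed value = $1,974,800 × 0.22 = $434,456
Taxable value = $434,456 − $93,500 = $340,956
Kestrel Township: $340,956 × 0.0051 = $1,738.8756
Water District: $340,956 × 0.0052 = $1,772.9712
Stonebridge ISD: $340,956 × 0.0098 = $3,341.3688
Ferndale County: $340,956 × 0.00674 = $2,298.04344
City of Stonebridge: $340,956 × 0.005 = $1,704.78
Total = $1,738.8756 + $1,772.9712 + $3,341.3688 + $2,298.04344 + $1,704.78 = $10,856.03904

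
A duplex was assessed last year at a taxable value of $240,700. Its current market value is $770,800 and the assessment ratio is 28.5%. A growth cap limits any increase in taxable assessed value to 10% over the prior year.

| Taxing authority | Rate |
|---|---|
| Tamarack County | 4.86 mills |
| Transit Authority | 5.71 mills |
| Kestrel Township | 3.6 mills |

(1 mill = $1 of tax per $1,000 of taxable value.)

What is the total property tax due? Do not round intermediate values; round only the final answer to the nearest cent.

$3,112.84

Uncapped assessed value = $770,800 × 0.285 = $219,678
Cap limit = $240,700 × 1.1 = $264,770
Taxable assessed value = min($219,678, $264,770) = $219,678 (cap does not bind)
Tamarack County: $219,678 × 0.00486 = $1,067.63508
Transit Authority: $219,678 × 0.00571 = $1,254.36138
Kestrel Township: $219,678 × 0.0036 = $790.8408
Total = $3,112.83726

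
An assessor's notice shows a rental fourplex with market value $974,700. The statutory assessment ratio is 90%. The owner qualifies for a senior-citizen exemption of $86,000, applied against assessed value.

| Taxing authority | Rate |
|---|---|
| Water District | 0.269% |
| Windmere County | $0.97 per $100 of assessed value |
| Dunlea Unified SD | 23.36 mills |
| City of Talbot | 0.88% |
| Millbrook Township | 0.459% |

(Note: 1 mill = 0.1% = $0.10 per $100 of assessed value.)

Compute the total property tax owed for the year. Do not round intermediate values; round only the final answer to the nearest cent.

Assessed value = $974,700 × 0.9 = $877,230
Taxable value = $877,230 − $86,000 = $791,230
Water District: $791,230 × 0.00269 = $2,128.4087
Windmere County: $791,230 × 0.0097 = $7,674.931
Dunlea Unified SD: $791,230 × 0.02336 = $18,483.1328
City of Talbot: $791,230 × 0.0088 = $6,962.824
Millbrook Township: $791,230 × 0.00459 = $3,631.7457
Total = $38,881.0422

$38,881.04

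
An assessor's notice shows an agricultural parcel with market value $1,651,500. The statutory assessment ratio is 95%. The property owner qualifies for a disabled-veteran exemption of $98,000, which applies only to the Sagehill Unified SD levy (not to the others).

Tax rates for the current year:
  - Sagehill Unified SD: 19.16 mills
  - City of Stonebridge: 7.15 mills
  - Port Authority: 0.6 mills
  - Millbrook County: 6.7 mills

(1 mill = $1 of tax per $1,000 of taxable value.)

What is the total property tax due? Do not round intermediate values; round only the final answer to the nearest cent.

$50,853.89

Assessed value = $1,651,500 × 0.95 = $1,568,925
Sagehill Unified SD: ($1,568,925 − $98,000) × 0.01916 = $1,470,925 × 0.01916 = $28,182.923
City of Stonebridge: $1,568,925 × 0.00715 = $11,217.81375
Port Authority: $1,568,925 × 0.0006 = $941.355
Millbrook County: $1,568,925 × 0.0067 = $10,511.7975
Total = $50,853.88925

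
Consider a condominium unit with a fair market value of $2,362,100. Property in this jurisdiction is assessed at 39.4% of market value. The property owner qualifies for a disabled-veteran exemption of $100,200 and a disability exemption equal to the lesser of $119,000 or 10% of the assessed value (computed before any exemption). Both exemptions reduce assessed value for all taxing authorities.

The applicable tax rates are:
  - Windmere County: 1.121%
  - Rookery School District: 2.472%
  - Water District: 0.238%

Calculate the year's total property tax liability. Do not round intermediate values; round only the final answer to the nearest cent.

Assessed value = $2,362,100 × 0.394 = $930,667.4
Disability exemption = min($119,000, 10% × $930,667.4) = min($119,000, $93,066.74) = $93,066.74 (percentage binds)
Taxable value = $930,667.4 − $100,200 − $93,066.74 = $737,400.66
Windmere County: $737,400.66 × 0.01121 = $8,266.2613986
Rookery School District: $737,400.66 × 0.02472 = $18,228.5443152
Water District: $737,400.66 × 0.00238 = $1,755.0135708
Total = $28,249.8192846

$28,249.82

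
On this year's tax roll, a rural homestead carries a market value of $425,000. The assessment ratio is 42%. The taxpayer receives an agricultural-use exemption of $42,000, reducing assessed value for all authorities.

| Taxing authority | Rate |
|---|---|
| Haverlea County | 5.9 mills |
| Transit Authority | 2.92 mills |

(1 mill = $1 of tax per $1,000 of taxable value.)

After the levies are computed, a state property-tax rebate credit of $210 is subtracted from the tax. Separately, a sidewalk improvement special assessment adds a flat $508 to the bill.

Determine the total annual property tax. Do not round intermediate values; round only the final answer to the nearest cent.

Assessed value = $425,000 × 0.42 = $178,500
Taxable value = $178,500 − $42,000 = $136,500
Haverlea County: $136,500 × 0.0059 = $805.35
Transit Authority: $136,500 × 0.00292 = $398.58
Levies subtotal = $1,203.93
After credit = $1,203.93 − $210 = $993.93
Total = $993.93 + $508 = $1,501.93

$1,501.93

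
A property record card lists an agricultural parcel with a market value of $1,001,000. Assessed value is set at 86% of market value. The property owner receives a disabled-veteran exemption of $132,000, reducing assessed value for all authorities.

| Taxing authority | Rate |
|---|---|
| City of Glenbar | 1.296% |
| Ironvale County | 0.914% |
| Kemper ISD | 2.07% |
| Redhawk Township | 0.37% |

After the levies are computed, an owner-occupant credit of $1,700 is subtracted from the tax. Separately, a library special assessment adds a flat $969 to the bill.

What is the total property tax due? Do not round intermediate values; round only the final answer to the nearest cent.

$33,160.99

Assessed value = $1,001,000 × 0.86 = $860,860
Taxable value = $860,860 − $132,000 = $728,860
City of Glenbar: $728,860 × 0.01296 = $9,446.0256
Ironvale County: $728,860 × 0.00914 = $6,661.7804
Kemper ISD: $728,860 × 0.0207 = $15,087.402
Redhawk Township: $728,860 × 0.0037 = $2,696.782
Levies subtotal = $33,891.99
After credit = $33,891.99 − $1,700 = $32,191.99
Total = $32,191.99 + $969 = $33,160.99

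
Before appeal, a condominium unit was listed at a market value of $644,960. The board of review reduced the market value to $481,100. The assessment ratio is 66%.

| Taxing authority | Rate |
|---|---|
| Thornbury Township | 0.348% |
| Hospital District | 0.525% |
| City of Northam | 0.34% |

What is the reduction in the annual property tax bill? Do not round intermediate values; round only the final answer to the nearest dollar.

Old assessed value = $644,960 × 0.66 = $425,673.6
New assessed value = $481,100 × 0.66 = $317,526
Combined rate = 0.00348 + 0.00525 + 0.0034 = 0.01213
Old tax = $425,673.6 × 0.01213 = $5,163.420768
New tax = $317,526 × 0.01213 = $3,851.59038
Reduction = $5,163.420768 − $3,851.59038 = $1,311.830388

$1,312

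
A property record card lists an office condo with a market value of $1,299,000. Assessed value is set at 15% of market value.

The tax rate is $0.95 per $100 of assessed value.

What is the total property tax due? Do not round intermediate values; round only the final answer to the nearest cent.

Assessed value = $1,299,000 × 0.15 = $194,850
Tax = $194,850 × 0.0095 = $1,851.075

$1,851.08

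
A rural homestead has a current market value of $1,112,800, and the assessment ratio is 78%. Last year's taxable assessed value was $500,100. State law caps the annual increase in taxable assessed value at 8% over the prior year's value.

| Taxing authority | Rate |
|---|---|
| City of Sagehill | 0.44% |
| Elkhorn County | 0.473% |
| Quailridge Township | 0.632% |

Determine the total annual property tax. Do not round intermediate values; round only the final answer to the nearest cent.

$8,344.67

Uncapped assessed value = $1,112,800 × 0.78 = $867,984
Cap limit = $500,100 × 1.08 = $540,108
Taxable assessed value = min($867,984, $540,108) = $540,108 (cap binds)
City of Sagehill: $540,108 × 0.0044 = $2,376.4752
Elkhorn County: $540,108 × 0.00473 = $2,554.71084
Quailridge Township: $540,108 × 0.00632 = $3,413.48256
Total = $8,344.6686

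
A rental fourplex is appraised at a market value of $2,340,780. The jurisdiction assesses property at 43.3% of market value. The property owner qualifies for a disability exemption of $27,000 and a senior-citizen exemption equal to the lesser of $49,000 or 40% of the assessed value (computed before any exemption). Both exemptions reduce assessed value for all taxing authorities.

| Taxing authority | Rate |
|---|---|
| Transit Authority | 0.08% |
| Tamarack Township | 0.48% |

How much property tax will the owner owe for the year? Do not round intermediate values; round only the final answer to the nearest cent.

$5,250.32

Assessed value = $2,340,780 × 0.433 = $1,013,557.74
Senior-citizen exemption = min($49,000, 40% × $1,013,557.74) = min($49,000, $405,423.096) = $49,000 (dollar cap binds)
Taxable value = $1,013,557.74 − $27,000 − $49,000 = $937,557.74
Transit Authority: $937,557.74 × 0.0008 = $750.046192
Tamarack Township: $937,557.74 × 0.0048 = $4,500.277152
Total = $5,250.323344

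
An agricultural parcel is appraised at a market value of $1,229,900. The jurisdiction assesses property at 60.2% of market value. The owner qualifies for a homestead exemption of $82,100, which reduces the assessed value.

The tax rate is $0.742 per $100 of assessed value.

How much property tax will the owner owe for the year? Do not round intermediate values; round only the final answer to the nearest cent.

$4,884.58

Assessed value = $1,229,900 × 0.602 = $740,399.8
Taxable value = $740,399.8 − $82,100 = $658,299.8
Tax = $658,299.8 × 0.00742 = $4,884.584516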